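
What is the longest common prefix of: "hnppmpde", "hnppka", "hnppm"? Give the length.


Words: hnppmpde, hnppka, hnppm
  Position 0: all 'h' => match
  Position 1: all 'n' => match
  Position 2: all 'p' => match
  Position 3: all 'p' => match
  Position 4: ('m', 'k', 'm') => mismatch, stop
LCP = "hnpp" (length 4)

4


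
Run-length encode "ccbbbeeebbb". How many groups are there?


Input: ccbbbeeebbb
Scanning for consecutive runs:
  Group 1: 'c' x 2 (positions 0-1)
  Group 2: 'b' x 3 (positions 2-4)
  Group 3: 'e' x 3 (positions 5-7)
  Group 4: 'b' x 3 (positions 8-10)
Total groups: 4

4


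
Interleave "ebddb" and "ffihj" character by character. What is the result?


Interleaving "ebddb" and "ffihj":
  Position 0: 'e' from first, 'f' from second => "ef"
  Position 1: 'b' from first, 'f' from second => "bf"
  Position 2: 'd' from first, 'i' from second => "di"
  Position 3: 'd' from first, 'h' from second => "dh"
  Position 4: 'b' from first, 'j' from second => "bj"
Result: efbfdidhbj

efbfdidhbj


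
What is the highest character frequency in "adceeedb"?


Input: adceeedb
Character counts:
  'a': 1
  'b': 1
  'c': 1
  'd': 2
  'e': 3
Maximum frequency: 3

3


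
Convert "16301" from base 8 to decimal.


Input: "16301" in base 8
Positional expansion:
  Digit '1' (value 1) x 8^4 = 4096
  Digit '6' (value 6) x 8^3 = 3072
  Digit '3' (value 3) x 8^2 = 192
  Digit '0' (value 0) x 8^1 = 0
  Digit '1' (value 1) x 8^0 = 1
Sum = 7361

7361


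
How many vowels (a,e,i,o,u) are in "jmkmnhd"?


Input: jmkmnhd
Checking each character:
  'j' at position 0: consonant
  'm' at position 1: consonant
  'k' at position 2: consonant
  'm' at position 3: consonant
  'n' at position 4: consonant
  'h' at position 5: consonant
  'd' at position 6: consonant
Total vowels: 0

0


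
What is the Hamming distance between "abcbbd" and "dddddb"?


Comparing "abcbbd" and "dddddb" position by position:
  Position 0: 'a' vs 'd' => differ
  Position 1: 'b' vs 'd' => differ
  Position 2: 'c' vs 'd' => differ
  Position 3: 'b' vs 'd' => differ
  Position 4: 'b' vs 'd' => differ
  Position 5: 'd' vs 'b' => differ
Total differences (Hamming distance): 6

6


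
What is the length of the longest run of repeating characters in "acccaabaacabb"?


Input: "acccaabaacabb"
Scanning for longest run:
  Position 1 ('c'): new char, reset run to 1
  Position 2 ('c'): continues run of 'c', length=2
  Position 3 ('c'): continues run of 'c', length=3
  Position 4 ('a'): new char, reset run to 1
  Position 5 ('a'): continues run of 'a', length=2
  Position 6 ('b'): new char, reset run to 1
  Position 7 ('a'): new char, reset run to 1
  Position 8 ('a'): continues run of 'a', length=2
  Position 9 ('c'): new char, reset run to 1
  Position 10 ('a'): new char, reset run to 1
  Position 11 ('b'): new char, reset run to 1
  Position 12 ('b'): continues run of 'b', length=2
Longest run: 'c' with length 3

3


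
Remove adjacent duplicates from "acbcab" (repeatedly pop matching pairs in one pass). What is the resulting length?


Input: acbcab
Stack-based adjacent duplicate removal:
  Read 'a': push. Stack: a
  Read 'c': push. Stack: ac
  Read 'b': push. Stack: acb
  Read 'c': push. Stack: acbc
  Read 'a': push. Stack: acbca
  Read 'b': push. Stack: acbcab
Final stack: "acbcab" (length 6)

6


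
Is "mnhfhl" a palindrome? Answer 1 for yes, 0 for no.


Input: mnhfhl
Reversed: lhfhnm
  Compare pos 0 ('m') with pos 5 ('l'): MISMATCH
  Compare pos 1 ('n') with pos 4 ('h'): MISMATCH
  Compare pos 2 ('h') with pos 3 ('f'): MISMATCH
Result: not a palindrome

0


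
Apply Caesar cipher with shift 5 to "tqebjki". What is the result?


Caesar cipher: shift "tqebjki" by 5
  't' (pos 19) + 5 = pos 24 = 'y'
  'q' (pos 16) + 5 = pos 21 = 'v'
  'e' (pos 4) + 5 = pos 9 = 'j'
  'b' (pos 1) + 5 = pos 6 = 'g'
  'j' (pos 9) + 5 = pos 14 = 'o'
  'k' (pos 10) + 5 = pos 15 = 'p'
  'i' (pos 8) + 5 = pos 13 = 'n'
Result: yvjgopn

yvjgopn


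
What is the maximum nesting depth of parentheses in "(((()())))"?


Input: "(((()())))"
Tracking depth:
  Position 0 '(': depth becomes 1
  Position 1 '(': depth becomes 2
  Position 2 '(': depth becomes 3
  Position 3 '(': depth becomes 4
  Position 4 ')': depth becomes 3
  Position 5 '(': depth becomes 4
  Position 6 ')': depth becomes 3
  Position 7 ')': depth becomes 2
  Position 8 ')': depth becomes 1
  Position 9 ')': depth becomes 0
Maximum depth reached: 4

4


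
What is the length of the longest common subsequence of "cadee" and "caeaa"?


LCS of "cadee" and "caeaa"
DP table:
           c    a    e    a    a
      0    0    0    0    0    0
  c   0    1    1    1    1    1
  a   0    1    2    2    2    2
  d   0    1    2    2    2    2
  e   0    1    2    3    3    3
  e   0    1    2    3    3    3
LCS length = dp[5][5] = 3

3


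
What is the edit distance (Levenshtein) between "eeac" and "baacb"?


Computing edit distance: "eeac" -> "baacb"
DP table:
           b    a    a    c    b
      0    1    2    3    4    5
  e   1    1    2    3    4    5
  e   2    2    2    3    4    5
  a   3    3    2    2    3    4
  c   4    4    3    3    2    3
Edit distance = dp[4][5] = 3

3


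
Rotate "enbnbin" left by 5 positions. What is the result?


Input: "enbnbin", rotate left by 5
First 5 characters: "enbnb"
Remaining characters: "in"
Concatenate remaining + first: "in" + "enbnb" = "inenbnb"

inenbnb


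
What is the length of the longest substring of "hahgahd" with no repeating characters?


Input: "hahgahd"
Sliding window (track last position of each char):
  Position 0 ('h'): window [0,0] length 1 -- new best
  Position 1 ('a'): window [0,1] length 2 -- new best
  Position 2 ('h'): repeat (last at 0), move window start to 1
  Position 2 ('h'): window [1,2] length 2
  Position 3 ('g'): window [1,3] length 3 -- new best
  Position 4 ('a'): repeat (last at 1), move window start to 2
  Position 4 ('a'): window [2,4] length 3
  Position 5 ('h'): repeat (last at 2), move window start to 3
  Position 5 ('h'): window [3,5] length 3
  Position 6 ('d'): window [3,6] length 4 -- new best
Longest substring with no repeats: "gahd" with length 4

4


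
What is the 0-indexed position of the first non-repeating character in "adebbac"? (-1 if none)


Input: adebbac
Character frequencies:
  'a': 2
  'b': 2
  'c': 1
  'd': 1
  'e': 1
Scanning left to right for freq == 1:
  Position 0 ('a'): freq=2, skip
  Position 1 ('d'): unique! => answer = 1

1


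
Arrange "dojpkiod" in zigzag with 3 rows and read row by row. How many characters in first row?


Zigzag "dojpkiod" into 3 rows:
Placing characters:
  'd' => row 0
  'o' => row 1
  'j' => row 2
  'p' => row 1
  'k' => row 0
  'i' => row 1
  'o' => row 2
  'd' => row 1
Rows:
  Row 0: "dk"
  Row 1: "opid"
  Row 2: "jo"
First row length: 2

2


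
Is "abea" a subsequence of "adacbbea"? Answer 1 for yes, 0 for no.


Check if "abea" is a subsequence of "adacbbea"
Greedy scan:
  Position 0 ('a'): matches sub[0] = 'a'
  Position 1 ('d'): no match needed
  Position 2 ('a'): no match needed
  Position 3 ('c'): no match needed
  Position 4 ('b'): matches sub[1] = 'b'
  Position 5 ('b'): no match needed
  Position 6 ('e'): matches sub[2] = 'e'
  Position 7 ('a'): matches sub[3] = 'a'
All 4 characters matched => is a subsequence

1


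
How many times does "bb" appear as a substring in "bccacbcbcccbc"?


Searching for "bb" in "bccacbcbcccbc"
Scanning each position:
  Position 0: "bc" => no
  Position 1: "cc" => no
  Position 2: "ca" => no
  Position 3: "ac" => no
  Position 4: "cb" => no
  Position 5: "bc" => no
  Position 6: "cb" => no
  Position 7: "bc" => no
  Position 8: "cc" => no
  Position 9: "cc" => no
  Position 10: "cb" => no
  Position 11: "bc" => no
Total occurrences: 0

0


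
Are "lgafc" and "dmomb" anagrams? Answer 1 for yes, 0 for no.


Strings: "lgafc", "dmomb"
Sorted first:  acfgl
Sorted second: bdmmo
Differ at position 0: 'a' vs 'b' => not anagrams

0


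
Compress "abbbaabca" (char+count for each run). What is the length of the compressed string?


Input: abbbaabca
Runs:
  'a' x 1 => "a1"
  'b' x 3 => "b3"
  'a' x 2 => "a2"
  'b' x 1 => "b1"
  'c' x 1 => "c1"
  'a' x 1 => "a1"
Compressed: "a1b3a2b1c1a1"
Compressed length: 12

12


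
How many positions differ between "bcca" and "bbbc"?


Comparing "bcca" and "bbbc" position by position:
  Position 0: 'b' vs 'b' => same
  Position 1: 'c' vs 'b' => DIFFER
  Position 2: 'c' vs 'b' => DIFFER
  Position 3: 'a' vs 'c' => DIFFER
Positions that differ: 3

3


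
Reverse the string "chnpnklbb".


Input: chnpnklbb
Reading characters right to left:
  Position 8: 'b'
  Position 7: 'b'
  Position 6: 'l'
  Position 5: 'k'
  Position 4: 'n'
  Position 3: 'p'
  Position 2: 'n'
  Position 1: 'h'
  Position 0: 'c'
Reversed: bblknpnhc

bblknpnhc


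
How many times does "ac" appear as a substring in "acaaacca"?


Searching for "ac" in "acaaacca"
Scanning each position:
  Position 0: "ac" => MATCH
  Position 1: "ca" => no
  Position 2: "aa" => no
  Position 3: "aa" => no
  Position 4: "ac" => MATCH
  Position 5: "cc" => no
  Position 6: "ca" => no
Total occurrences: 2

2


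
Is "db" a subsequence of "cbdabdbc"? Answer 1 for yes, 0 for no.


Check if "db" is a subsequence of "cbdabdbc"
Greedy scan:
  Position 0 ('c'): no match needed
  Position 1 ('b'): no match needed
  Position 2 ('d'): matches sub[0] = 'd'
  Position 3 ('a'): no match needed
  Position 4 ('b'): matches sub[1] = 'b'
  Position 5 ('d'): no match needed
  Position 6 ('b'): no match needed
  Position 7 ('c'): no match needed
All 2 characters matched => is a subsequence

1


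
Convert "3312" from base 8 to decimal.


Input: "3312" in base 8
Positional expansion:
  Digit '3' (value 3) x 8^3 = 1536
  Digit '3' (value 3) x 8^2 = 192
  Digit '1' (value 1) x 8^1 = 8
  Digit '2' (value 2) x 8^0 = 2
Sum = 1738

1738


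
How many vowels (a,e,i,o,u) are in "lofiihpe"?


Input: lofiihpe
Checking each character:
  'l' at position 0: consonant
  'o' at position 1: vowel (running total: 1)
  'f' at position 2: consonant
  'i' at position 3: vowel (running total: 2)
  'i' at position 4: vowel (running total: 3)
  'h' at position 5: consonant
  'p' at position 6: consonant
  'e' at position 7: vowel (running total: 4)
Total vowels: 4

4


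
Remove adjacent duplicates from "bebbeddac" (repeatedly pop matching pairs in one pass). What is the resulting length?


Input: bebbeddac
Stack-based adjacent duplicate removal:
  Read 'b': push. Stack: b
  Read 'e': push. Stack: be
  Read 'b': push. Stack: beb
  Read 'b': matches stack top 'b' => pop. Stack: be
  Read 'e': matches stack top 'e' => pop. Stack: b
  Read 'd': push. Stack: bd
  Read 'd': matches stack top 'd' => pop. Stack: b
  Read 'a': push. Stack: ba
  Read 'c': push. Stack: bac
Final stack: "bac" (length 3)

3


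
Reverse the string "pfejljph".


Input: pfejljph
Reading characters right to left:
  Position 7: 'h'
  Position 6: 'p'
  Position 5: 'j'
  Position 4: 'l'
  Position 3: 'j'
  Position 2: 'e'
  Position 1: 'f'
  Position 0: 'p'
Reversed: hpjljefp

hpjljefp


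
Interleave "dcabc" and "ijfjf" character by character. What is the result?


Interleaving "dcabc" and "ijfjf":
  Position 0: 'd' from first, 'i' from second => "di"
  Position 1: 'c' from first, 'j' from second => "cj"
  Position 2: 'a' from first, 'f' from second => "af"
  Position 3: 'b' from first, 'j' from second => "bj"
  Position 4: 'c' from first, 'f' from second => "cf"
Result: dicjafbjcf

dicjafbjcf


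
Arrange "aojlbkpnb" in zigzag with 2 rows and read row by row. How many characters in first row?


Zigzag "aojlbkpnb" into 2 rows:
Placing characters:
  'a' => row 0
  'o' => row 1
  'j' => row 0
  'l' => row 1
  'b' => row 0
  'k' => row 1
  'p' => row 0
  'n' => row 1
  'b' => row 0
Rows:
  Row 0: "ajbpb"
  Row 1: "olkn"
First row length: 5

5


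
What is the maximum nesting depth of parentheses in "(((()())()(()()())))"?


Input: "(((()())()(()()())))"
Tracking depth:
  Position 0 '(': depth becomes 1
  Position 1 '(': depth becomes 2
  Position 2 '(': depth becomes 3
  Position 3 '(': depth becomes 4
  Position 4 ')': depth becomes 3
  Position 5 '(': depth becomes 4
  Position 6 ')': depth becomes 3
  Position 7 ')': depth becomes 2
  Position 8 '(': depth becomes 3
  Position 9 ')': depth becomes 2
  Position 10 '(': depth becomes 3
  Position 11 '(': depth becomes 4
  Position 12 ')': depth becomes 3
  Position 13 '(': depth becomes 4
  Position 14 ')': depth becomes 3
  Position 15 '(': depth becomes 4
  Position 16 ')': depth becomes 3
  Position 17 ')': depth becomes 2
  Position 18 ')': depth becomes 1
  Position 19 ')': depth becomes 0
Maximum depth reached: 4

4


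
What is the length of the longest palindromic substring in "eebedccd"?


Input: "eebedccd"
Checking substrings for palindromes:
  [4:8] "dccd" (len 4) => palindrome
  [1:4] "ebe" (len 3) => palindrome
  [0:2] "ee" (len 2) => palindrome
  [5:7] "cc" (len 2) => palindrome
Longest palindromic substring: "dccd" with length 4

4


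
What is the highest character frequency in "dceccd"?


Input: dceccd
Character counts:
  'c': 3
  'd': 2
  'e': 1
Maximum frequency: 3

3


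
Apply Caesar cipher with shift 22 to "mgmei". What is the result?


Caesar cipher: shift "mgmei" by 22
  'm' (pos 12) + 22 = pos 8 = 'i'
  'g' (pos 6) + 22 = pos 2 = 'c'
  'm' (pos 12) + 22 = pos 8 = 'i'
  'e' (pos 4) + 22 = pos 0 = 'a'
  'i' (pos 8) + 22 = pos 4 = 'e'
Result: iciae

iciae


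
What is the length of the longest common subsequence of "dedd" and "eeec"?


LCS of "dedd" and "eeec"
DP table:
           e    e    e    c
      0    0    0    0    0
  d   0    0    0    0    0
  e   0    1    1    1    1
  d   0    1    1    1    1
  d   0    1    1    1    1
LCS length = dp[4][4] = 1

1


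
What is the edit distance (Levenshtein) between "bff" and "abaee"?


Computing edit distance: "bff" -> "abaee"
DP table:
           a    b    a    e    e
      0    1    2    3    4    5
  b   1    1    1    2    3    4
  f   2    2    2    2    3    4
  f   3    3    3    3    3    4
Edit distance = dp[3][5] = 4

4


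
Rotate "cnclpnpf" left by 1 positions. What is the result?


Input: "cnclpnpf", rotate left by 1
First 1 characters: "c"
Remaining characters: "nclpnpf"
Concatenate remaining + first: "nclpnpf" + "c" = "nclpnpfc"

nclpnpfc


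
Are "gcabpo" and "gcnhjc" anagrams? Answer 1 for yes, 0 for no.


Strings: "gcabpo", "gcnhjc"
Sorted first:  abcgop
Sorted second: ccghjn
Differ at position 0: 'a' vs 'c' => not anagrams

0


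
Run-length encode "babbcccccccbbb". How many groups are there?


Input: babbcccccccbbb
Scanning for consecutive runs:
  Group 1: 'b' x 1 (positions 0-0)
  Group 2: 'a' x 1 (positions 1-1)
  Group 3: 'b' x 2 (positions 2-3)
  Group 4: 'c' x 7 (positions 4-10)
  Group 5: 'b' x 3 (positions 11-13)
Total groups: 5

5


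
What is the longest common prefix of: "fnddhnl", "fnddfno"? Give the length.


Words: fnddhnl, fnddfno
  Position 0: all 'f' => match
  Position 1: all 'n' => match
  Position 2: all 'd' => match
  Position 3: all 'd' => match
  Position 4: ('h', 'f') => mismatch, stop
LCP = "fndd" (length 4)

4


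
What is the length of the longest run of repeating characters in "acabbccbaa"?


Input: "acabbccbaa"
Scanning for longest run:
  Position 1 ('c'): new char, reset run to 1
  Position 2 ('a'): new char, reset run to 1
  Position 3 ('b'): new char, reset run to 1
  Position 4 ('b'): continues run of 'b', length=2
  Position 5 ('c'): new char, reset run to 1
  Position 6 ('c'): continues run of 'c', length=2
  Position 7 ('b'): new char, reset run to 1
  Position 8 ('a'): new char, reset run to 1
  Position 9 ('a'): continues run of 'a', length=2
Longest run: 'b' with length 2

2


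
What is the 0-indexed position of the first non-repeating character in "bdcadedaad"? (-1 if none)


Input: bdcadedaad
Character frequencies:
  'a': 3
  'b': 1
  'c': 1
  'd': 4
  'e': 1
Scanning left to right for freq == 1:
  Position 0 ('b'): unique! => answer = 0

0


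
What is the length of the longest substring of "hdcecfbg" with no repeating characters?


Input: "hdcecfbg"
Sliding window (track last position of each char):
  Position 0 ('h'): window [0,0] length 1 -- new best
  Position 1 ('d'): window [0,1] length 2 -- new best
  Position 2 ('c'): window [0,2] length 3 -- new best
  Position 3 ('e'): window [0,3] length 4 -- new best
  Position 4 ('c'): repeat (last at 2), move window start to 3
  Position 4 ('c'): window [3,4] length 2
  Position 5 ('f'): window [3,5] length 3
  Position 6 ('b'): window [3,6] length 4
  Position 7 ('g'): window [3,7] length 5 -- new best
Longest substring with no repeats: "ecfbg" with length 5

5


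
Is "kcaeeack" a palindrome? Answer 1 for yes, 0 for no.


Input: kcaeeack
Reversed: kcaeeack
  Compare pos 0 ('k') with pos 7 ('k'): match
  Compare pos 1 ('c') with pos 6 ('c'): match
  Compare pos 2 ('a') with pos 5 ('a'): match
  Compare pos 3 ('e') with pos 4 ('e'): match
Result: palindrome

1


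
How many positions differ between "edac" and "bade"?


Comparing "edac" and "bade" position by position:
  Position 0: 'e' vs 'b' => DIFFER
  Position 1: 'd' vs 'a' => DIFFER
  Position 2: 'a' vs 'd' => DIFFER
  Position 3: 'c' vs 'e' => DIFFER
Positions that differ: 4

4


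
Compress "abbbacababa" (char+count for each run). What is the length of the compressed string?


Input: abbbacababa
Runs:
  'a' x 1 => "a1"
  'b' x 3 => "b3"
  'a' x 1 => "a1"
  'c' x 1 => "c1"
  'a' x 1 => "a1"
  'b' x 1 => "b1"
  'a' x 1 => "a1"
  'b' x 1 => "b1"
  'a' x 1 => "a1"
Compressed: "a1b3a1c1a1b1a1b1a1"
Compressed length: 18

18


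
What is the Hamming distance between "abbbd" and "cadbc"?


Comparing "abbbd" and "cadbc" position by position:
  Position 0: 'a' vs 'c' => differ
  Position 1: 'b' vs 'a' => differ
  Position 2: 'b' vs 'd' => differ
  Position 3: 'b' vs 'b' => same
  Position 4: 'd' vs 'c' => differ
Total differences (Hamming distance): 4

4


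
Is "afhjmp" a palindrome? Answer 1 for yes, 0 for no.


Input: afhjmp
Reversed: pmjhfa
  Compare pos 0 ('a') with pos 5 ('p'): MISMATCH
  Compare pos 1 ('f') with pos 4 ('m'): MISMATCH
  Compare pos 2 ('h') with pos 3 ('j'): MISMATCH
Result: not a palindrome

0


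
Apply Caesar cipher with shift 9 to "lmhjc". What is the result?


Caesar cipher: shift "lmhjc" by 9
  'l' (pos 11) + 9 = pos 20 = 'u'
  'm' (pos 12) + 9 = pos 21 = 'v'
  'h' (pos 7) + 9 = pos 16 = 'q'
  'j' (pos 9) + 9 = pos 18 = 's'
  'c' (pos 2) + 9 = pos 11 = 'l'
Result: uvqsl

uvqsl


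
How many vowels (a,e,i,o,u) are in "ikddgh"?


Input: ikddgh
Checking each character:
  'i' at position 0: vowel (running total: 1)
  'k' at position 1: consonant
  'd' at position 2: consonant
  'd' at position 3: consonant
  'g' at position 4: consonant
  'h' at position 5: consonant
Total vowels: 1

1


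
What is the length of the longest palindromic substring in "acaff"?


Input: "acaff"
Checking substrings for palindromes:
  [0:3] "aca" (len 3) => palindrome
  [3:5] "ff" (len 2) => palindrome
Longest palindromic substring: "aca" with length 3

3


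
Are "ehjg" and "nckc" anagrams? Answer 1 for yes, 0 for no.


Strings: "ehjg", "nckc"
Sorted first:  eghj
Sorted second: cckn
Differ at position 0: 'e' vs 'c' => not anagrams

0


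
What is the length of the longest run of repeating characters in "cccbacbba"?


Input: "cccbacbba"
Scanning for longest run:
  Position 1 ('c'): continues run of 'c', length=2
  Position 2 ('c'): continues run of 'c', length=3
  Position 3 ('b'): new char, reset run to 1
  Position 4 ('a'): new char, reset run to 1
  Position 5 ('c'): new char, reset run to 1
  Position 6 ('b'): new char, reset run to 1
  Position 7 ('b'): continues run of 'b', length=2
  Position 8 ('a'): new char, reset run to 1
Longest run: 'c' with length 3

3


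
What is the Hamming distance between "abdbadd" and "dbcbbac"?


Comparing "abdbadd" and "dbcbbac" position by position:
  Position 0: 'a' vs 'd' => differ
  Position 1: 'b' vs 'b' => same
  Position 2: 'd' vs 'c' => differ
  Position 3: 'b' vs 'b' => same
  Position 4: 'a' vs 'b' => differ
  Position 5: 'd' vs 'a' => differ
  Position 6: 'd' vs 'c' => differ
Total differences (Hamming distance): 5

5


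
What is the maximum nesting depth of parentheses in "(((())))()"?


Input: "(((())))()"
Tracking depth:
  Position 0 '(': depth becomes 1
  Position 1 '(': depth becomes 2
  Position 2 '(': depth becomes 3
  Position 3 '(': depth becomes 4
  Position 4 ')': depth becomes 3
  Position 5 ')': depth becomes 2
  Position 6 ')': depth becomes 1
  Position 7 ')': depth becomes 0
  Position 8 '(': depth becomes 1
  Position 9 ')': depth becomes 0
Maximum depth reached: 4

4


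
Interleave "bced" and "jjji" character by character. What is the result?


Interleaving "bced" and "jjji":
  Position 0: 'b' from first, 'j' from second => "bj"
  Position 1: 'c' from first, 'j' from second => "cj"
  Position 2: 'e' from first, 'j' from second => "ej"
  Position 3: 'd' from first, 'i' from second => "di"
Result: bjcjejdi

bjcjejdi


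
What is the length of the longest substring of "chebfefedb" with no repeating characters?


Input: "chebfefedb"
Sliding window (track last position of each char):
  Position 0 ('c'): window [0,0] length 1 -- new best
  Position 1 ('h'): window [0,1] length 2 -- new best
  Position 2 ('e'): window [0,2] length 3 -- new best
  Position 3 ('b'): window [0,3] length 4 -- new best
  Position 4 ('f'): window [0,4] length 5 -- new best
  Position 5 ('e'): repeat (last at 2), move window start to 3
  Position 5 ('e'): window [3,5] length 3
  Position 6 ('f'): repeat (last at 4), move window start to 5
  Position 6 ('f'): window [5,6] length 2
  Position 7 ('e'): repeat (last at 5), move window start to 6
  Position 7 ('e'): window [6,7] length 2
  Position 8 ('d'): window [6,8] length 3
  Position 9 ('b'): window [6,9] length 4
Longest substring with no repeats: "chebf" with length 5

5


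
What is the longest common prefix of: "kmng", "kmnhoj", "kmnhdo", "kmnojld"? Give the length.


Words: kmng, kmnhoj, kmnhdo, kmnojld
  Position 0: all 'k' => match
  Position 1: all 'm' => match
  Position 2: all 'n' => match
  Position 3: ('g', 'h', 'h', 'o') => mismatch, stop
LCP = "kmn" (length 3)

3


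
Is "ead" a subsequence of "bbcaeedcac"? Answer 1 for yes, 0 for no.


Check if "ead" is a subsequence of "bbcaeedcac"
Greedy scan:
  Position 0 ('b'): no match needed
  Position 1 ('b'): no match needed
  Position 2 ('c'): no match needed
  Position 3 ('a'): no match needed
  Position 4 ('e'): matches sub[0] = 'e'
  Position 5 ('e'): no match needed
  Position 6 ('d'): no match needed
  Position 7 ('c'): no match needed
  Position 8 ('a'): matches sub[1] = 'a'
  Position 9 ('c'): no match needed
Only matched 2/3 characters => not a subsequence

0


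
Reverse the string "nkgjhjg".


Input: nkgjhjg
Reading characters right to left:
  Position 6: 'g'
  Position 5: 'j'
  Position 4: 'h'
  Position 3: 'j'
  Position 2: 'g'
  Position 1: 'k'
  Position 0: 'n'
Reversed: gjhjgkn

gjhjgkn


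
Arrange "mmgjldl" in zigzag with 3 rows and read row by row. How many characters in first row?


Zigzag "mmgjldl" into 3 rows:
Placing characters:
  'm' => row 0
  'm' => row 1
  'g' => row 2
  'j' => row 1
  'l' => row 0
  'd' => row 1
  'l' => row 2
Rows:
  Row 0: "ml"
  Row 1: "mjd"
  Row 2: "gl"
First row length: 2

2


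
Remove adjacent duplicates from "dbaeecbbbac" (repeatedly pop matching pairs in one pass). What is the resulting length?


Input: dbaeecbbbac
Stack-based adjacent duplicate removal:
  Read 'd': push. Stack: d
  Read 'b': push. Stack: db
  Read 'a': push. Stack: dba
  Read 'e': push. Stack: dbae
  Read 'e': matches stack top 'e' => pop. Stack: dba
  Read 'c': push. Stack: dbac
  Read 'b': push. Stack: dbacb
  Read 'b': matches stack top 'b' => pop. Stack: dbac
  Read 'b': push. Stack: dbacb
  Read 'a': push. Stack: dbacba
  Read 'c': push. Stack: dbacbac
Final stack: "dbacbac" (length 7)

7


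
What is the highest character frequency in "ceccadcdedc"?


Input: ceccadcdedc
Character counts:
  'a': 1
  'c': 5
  'd': 3
  'e': 2
Maximum frequency: 5

5


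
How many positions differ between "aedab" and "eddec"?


Comparing "aedab" and "eddec" position by position:
  Position 0: 'a' vs 'e' => DIFFER
  Position 1: 'e' vs 'd' => DIFFER
  Position 2: 'd' vs 'd' => same
  Position 3: 'a' vs 'e' => DIFFER
  Position 4: 'b' vs 'c' => DIFFER
Positions that differ: 4

4


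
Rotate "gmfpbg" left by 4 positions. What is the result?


Input: "gmfpbg", rotate left by 4
First 4 characters: "gmfp"
Remaining characters: "bg"
Concatenate remaining + first: "bg" + "gmfp" = "bggmfp"

bggmfp


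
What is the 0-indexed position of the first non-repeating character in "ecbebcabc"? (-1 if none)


Input: ecbebcabc
Character frequencies:
  'a': 1
  'b': 3
  'c': 3
  'e': 2
Scanning left to right for freq == 1:
  Position 0 ('e'): freq=2, skip
  Position 1 ('c'): freq=3, skip
  Position 2 ('b'): freq=3, skip
  Position 3 ('e'): freq=2, skip
  Position 4 ('b'): freq=3, skip
  Position 5 ('c'): freq=3, skip
  Position 6 ('a'): unique! => answer = 6

6


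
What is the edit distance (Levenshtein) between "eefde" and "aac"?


Computing edit distance: "eefde" -> "aac"
DP table:
           a    a    c
      0    1    2    3
  e   1    1    2    3
  e   2    2    2    3
  f   3    3    3    3
  d   4    4    4    4
  e   5    5    5    5
Edit distance = dp[5][3] = 5

5


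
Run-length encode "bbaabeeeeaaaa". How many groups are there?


Input: bbaabeeeeaaaa
Scanning for consecutive runs:
  Group 1: 'b' x 2 (positions 0-1)
  Group 2: 'a' x 2 (positions 2-3)
  Group 3: 'b' x 1 (positions 4-4)
  Group 4: 'e' x 4 (positions 5-8)
  Group 5: 'a' x 4 (positions 9-12)
Total groups: 5

5


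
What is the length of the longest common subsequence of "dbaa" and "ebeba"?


LCS of "dbaa" and "ebeba"
DP table:
           e    b    e    b    a
      0    0    0    0    0    0
  d   0    0    0    0    0    0
  b   0    0    1    1    1    1
  a   0    0    1    1    1    2
  a   0    0    1    1    1    2
LCS length = dp[4][5] = 2

2


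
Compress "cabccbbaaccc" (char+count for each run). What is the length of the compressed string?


Input: cabccbbaaccc
Runs:
  'c' x 1 => "c1"
  'a' x 1 => "a1"
  'b' x 1 => "b1"
  'c' x 2 => "c2"
  'b' x 2 => "b2"
  'a' x 2 => "a2"
  'c' x 3 => "c3"
Compressed: "c1a1b1c2b2a2c3"
Compressed length: 14

14


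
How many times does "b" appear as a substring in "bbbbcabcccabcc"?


Searching for "b" in "bbbbcabcccabcc"
Scanning each position:
  Position 0: "b" => MATCH
  Position 1: "b" => MATCH
  Position 2: "b" => MATCH
  Position 3: "b" => MATCH
  Position 4: "c" => no
  Position 5: "a" => no
  Position 6: "b" => MATCH
  Position 7: "c" => no
  Position 8: "c" => no
  Position 9: "c" => no
  Position 10: "a" => no
  Position 11: "b" => MATCH
  Position 12: "c" => no
  Position 13: "c" => no
Total occurrences: 6

6


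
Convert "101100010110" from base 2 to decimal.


Input: "101100010110" in base 2
Positional expansion:
  Digit '1' (value 1) x 2^11 = 2048
  Digit '0' (value 0) x 2^10 = 0
  Digit '1' (value 1) x 2^9 = 512
  Digit '1' (value 1) x 2^8 = 256
  Digit '0' (value 0) x 2^7 = 0
  Digit '0' (value 0) x 2^6 = 0
  Digit '0' (value 0) x 2^5 = 0
  Digit '1' (value 1) x 2^4 = 16
  Digit '0' (value 0) x 2^3 = 0
  Digit '1' (value 1) x 2^2 = 4
  Digit '1' (value 1) x 2^1 = 2
  Digit '0' (value 0) x 2^0 = 0
Sum = 2838

2838


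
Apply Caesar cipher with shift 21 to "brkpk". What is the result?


Caesar cipher: shift "brkpk" by 21
  'b' (pos 1) + 21 = pos 22 = 'w'
  'r' (pos 17) + 21 = pos 12 = 'm'
  'k' (pos 10) + 21 = pos 5 = 'f'
  'p' (pos 15) + 21 = pos 10 = 'k'
  'k' (pos 10) + 21 = pos 5 = 'f'
Result: wmfkf

wmfkf


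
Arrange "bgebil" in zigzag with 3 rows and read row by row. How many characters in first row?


Zigzag "bgebil" into 3 rows:
Placing characters:
  'b' => row 0
  'g' => row 1
  'e' => row 2
  'b' => row 1
  'i' => row 0
  'l' => row 1
Rows:
  Row 0: "bi"
  Row 1: "gbl"
  Row 2: "e"
First row length: 2

2


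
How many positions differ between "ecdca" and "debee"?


Comparing "ecdca" and "debee" position by position:
  Position 0: 'e' vs 'd' => DIFFER
  Position 1: 'c' vs 'e' => DIFFER
  Position 2: 'd' vs 'b' => DIFFER
  Position 3: 'c' vs 'e' => DIFFER
  Position 4: 'a' vs 'e' => DIFFER
Positions that differ: 5

5


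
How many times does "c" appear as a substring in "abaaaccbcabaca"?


Searching for "c" in "abaaaccbcabaca"
Scanning each position:
  Position 0: "a" => no
  Position 1: "b" => no
  Position 2: "a" => no
  Position 3: "a" => no
  Position 4: "a" => no
  Position 5: "c" => MATCH
  Position 6: "c" => MATCH
  Position 7: "b" => no
  Position 8: "c" => MATCH
  Position 9: "a" => no
  Position 10: "b" => no
  Position 11: "a" => no
  Position 12: "c" => MATCH
  Position 13: "a" => no
Total occurrences: 4

4


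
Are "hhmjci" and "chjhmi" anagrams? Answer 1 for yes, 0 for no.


Strings: "hhmjci", "chjhmi"
Sorted first:  chhijm
Sorted second: chhijm
Sorted forms match => anagrams

1


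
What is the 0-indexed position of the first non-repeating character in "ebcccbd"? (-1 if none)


Input: ebcccbd
Character frequencies:
  'b': 2
  'c': 3
  'd': 1
  'e': 1
Scanning left to right for freq == 1:
  Position 0 ('e'): unique! => answer = 0

0


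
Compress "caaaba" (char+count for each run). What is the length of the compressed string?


Input: caaaba
Runs:
  'c' x 1 => "c1"
  'a' x 3 => "a3"
  'b' x 1 => "b1"
  'a' x 1 => "a1"
Compressed: "c1a3b1a1"
Compressed length: 8

8


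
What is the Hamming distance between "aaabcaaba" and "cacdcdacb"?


Comparing "aaabcaaba" and "cacdcdacb" position by position:
  Position 0: 'a' vs 'c' => differ
  Position 1: 'a' vs 'a' => same
  Position 2: 'a' vs 'c' => differ
  Position 3: 'b' vs 'd' => differ
  Position 4: 'c' vs 'c' => same
  Position 5: 'a' vs 'd' => differ
  Position 6: 'a' vs 'a' => same
  Position 7: 'b' vs 'c' => differ
  Position 8: 'a' vs 'b' => differ
Total differences (Hamming distance): 6

6


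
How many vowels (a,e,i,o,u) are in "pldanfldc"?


Input: pldanfldc
Checking each character:
  'p' at position 0: consonant
  'l' at position 1: consonant
  'd' at position 2: consonant
  'a' at position 3: vowel (running total: 1)
  'n' at position 4: consonant
  'f' at position 5: consonant
  'l' at position 6: consonant
  'd' at position 7: consonant
  'c' at position 8: consonant
Total vowels: 1

1


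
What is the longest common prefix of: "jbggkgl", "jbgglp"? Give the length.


Words: jbggkgl, jbgglp
  Position 0: all 'j' => match
  Position 1: all 'b' => match
  Position 2: all 'g' => match
  Position 3: all 'g' => match
  Position 4: ('k', 'l') => mismatch, stop
LCP = "jbgg" (length 4)

4


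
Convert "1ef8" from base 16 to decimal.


Input: "1ef8" in base 16
Positional expansion:
  Digit '1' (value 1) x 16^3 = 4096
  Digit 'e' (value 14) x 16^2 = 3584
  Digit 'f' (value 15) x 16^1 = 240
  Digit '8' (value 8) x 16^0 = 8
Sum = 7928

7928


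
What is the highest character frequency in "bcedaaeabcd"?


Input: bcedaaeabcd
Character counts:
  'a': 3
  'b': 2
  'c': 2
  'd': 2
  'e': 2
Maximum frequency: 3

3


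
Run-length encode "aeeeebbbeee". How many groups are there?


Input: aeeeebbbeee
Scanning for consecutive runs:
  Group 1: 'a' x 1 (positions 0-0)
  Group 2: 'e' x 4 (positions 1-4)
  Group 3: 'b' x 3 (positions 5-7)
  Group 4: 'e' x 3 (positions 8-10)
Total groups: 4

4


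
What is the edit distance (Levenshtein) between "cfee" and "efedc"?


Computing edit distance: "cfee" -> "efedc"
DP table:
           e    f    e    d    c
      0    1    2    3    4    5
  c   1    1    2    3    4    4
  f   2    2    1    2    3    4
  e   3    2    2    1    2    3
  e   4    3    3    2    2    3
Edit distance = dp[4][5] = 3

3


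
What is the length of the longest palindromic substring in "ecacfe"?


Input: "ecacfe"
Checking substrings for palindromes:
  [1:4] "cac" (len 3) => palindrome
Longest palindromic substring: "cac" with length 3

3


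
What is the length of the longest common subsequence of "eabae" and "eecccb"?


LCS of "eabae" and "eecccb"
DP table:
           e    e    c    c    c    b
      0    0    0    0    0    0    0
  e   0    1    1    1    1    1    1
  a   0    1    1    1    1    1    1
  b   0    1    1    1    1    1    2
  a   0    1    1    1    1    1    2
  e   0    1    2    2    2    2    2
LCS length = dp[5][6] = 2

2


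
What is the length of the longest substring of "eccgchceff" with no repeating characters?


Input: "eccgchceff"
Sliding window (track last position of each char):
  Position 0 ('e'): window [0,0] length 1 -- new best
  Position 1 ('c'): window [0,1] length 2 -- new best
  Position 2 ('c'): repeat (last at 1), move window start to 2
  Position 2 ('c'): window [2,2] length 1
  Position 3 ('g'): window [2,3] length 2
  Position 4 ('c'): repeat (last at 2), move window start to 3
  Position 4 ('c'): window [3,4] length 2
  Position 5 ('h'): window [3,5] length 3 -- new best
  Position 6 ('c'): repeat (last at 4), move window start to 5
  Position 6 ('c'): window [5,6] length 2
  Position 7 ('e'): window [5,7] length 3
  Position 8 ('f'): window [5,8] length 4 -- new best
  Position 9 ('f'): repeat (last at 8), move window start to 9
  Position 9 ('f'): window [9,9] length 1
Longest substring with no repeats: "hcef" with length 4

4


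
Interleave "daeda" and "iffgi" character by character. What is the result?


Interleaving "daeda" and "iffgi":
  Position 0: 'd' from first, 'i' from second => "di"
  Position 1: 'a' from first, 'f' from second => "af"
  Position 2: 'e' from first, 'f' from second => "ef"
  Position 3: 'd' from first, 'g' from second => "dg"
  Position 4: 'a' from first, 'i' from second => "ai"
Result: diafefdgai

diafefdgai


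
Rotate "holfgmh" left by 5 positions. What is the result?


Input: "holfgmh", rotate left by 5
First 5 characters: "holfg"
Remaining characters: "mh"
Concatenate remaining + first: "mh" + "holfg" = "mhholfg"

mhholfg


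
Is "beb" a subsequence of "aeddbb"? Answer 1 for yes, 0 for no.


Check if "beb" is a subsequence of "aeddbb"
Greedy scan:
  Position 0 ('a'): no match needed
  Position 1 ('e'): no match needed
  Position 2 ('d'): no match needed
  Position 3 ('d'): no match needed
  Position 4 ('b'): matches sub[0] = 'b'
  Position 5 ('b'): no match needed
Only matched 1/3 characters => not a subsequence

0


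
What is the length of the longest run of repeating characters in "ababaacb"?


Input: "ababaacb"
Scanning for longest run:
  Position 1 ('b'): new char, reset run to 1
  Position 2 ('a'): new char, reset run to 1
  Position 3 ('b'): new char, reset run to 1
  Position 4 ('a'): new char, reset run to 1
  Position 5 ('a'): continues run of 'a', length=2
  Position 6 ('c'): new char, reset run to 1
  Position 7 ('b'): new char, reset run to 1
Longest run: 'a' with length 2

2


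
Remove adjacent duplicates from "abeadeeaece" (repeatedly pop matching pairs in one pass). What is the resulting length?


Input: abeadeeaece
Stack-based adjacent duplicate removal:
  Read 'a': push. Stack: a
  Read 'b': push. Stack: ab
  Read 'e': push. Stack: abe
  Read 'a': push. Stack: abea
  Read 'd': push. Stack: abead
  Read 'e': push. Stack: abeade
  Read 'e': matches stack top 'e' => pop. Stack: abead
  Read 'a': push. Stack: abeada
  Read 'e': push. Stack: abeadae
  Read 'c': push. Stack: abeadaec
  Read 'e': push. Stack: abeadaece
Final stack: "abeadaece" (length 9)

9


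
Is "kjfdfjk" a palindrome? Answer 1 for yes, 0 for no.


Input: kjfdfjk
Reversed: kjfdfjk
  Compare pos 0 ('k') with pos 6 ('k'): match
  Compare pos 1 ('j') with pos 5 ('j'): match
  Compare pos 2 ('f') with pos 4 ('f'): match
Result: palindrome

1


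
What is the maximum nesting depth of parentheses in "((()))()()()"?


Input: "((()))()()()"
Tracking depth:
  Position 0 '(': depth becomes 1
  Position 1 '(': depth becomes 2
  Position 2 '(': depth becomes 3
  Position 3 ')': depth becomes 2
  Position 4 ')': depth becomes 1
  Position 5 ')': depth becomes 0
  Position 6 '(': depth becomes 1
  Position 7 ')': depth becomes 0
  Position 8 '(': depth becomes 1
  Position 9 ')': depth becomes 0
  Position 10 '(': depth becomes 1
  Position 11 ')': depth becomes 0
Maximum depth reached: 3

3


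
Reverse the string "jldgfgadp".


Input: jldgfgadp
Reading characters right to left:
  Position 8: 'p'
  Position 7: 'd'
  Position 6: 'a'
  Position 5: 'g'
  Position 4: 'f'
  Position 3: 'g'
  Position 2: 'd'
  Position 1: 'l'
  Position 0: 'j'
Reversed: pdagfgdlj

pdagfgdlj


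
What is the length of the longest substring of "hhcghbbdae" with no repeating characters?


Input: "hhcghbbdae"
Sliding window (track last position of each char):
  Position 0 ('h'): window [0,0] length 1 -- new best
  Position 1 ('h'): repeat (last at 0), move window start to 1
  Position 1 ('h'): window [1,1] length 1
  Position 2 ('c'): window [1,2] length 2 -- new best
  Position 3 ('g'): window [1,3] length 3 -- new best
  Position 4 ('h'): repeat (last at 1), move window start to 2
  Position 4 ('h'): window [2,4] length 3
  Position 5 ('b'): window [2,5] length 4 -- new best
  Position 6 ('b'): repeat (last at 5), move window start to 6
  Position 6 ('b'): window [6,6] length 1
  Position 7 ('d'): window [6,7] length 2
  Position 8 ('a'): window [6,8] length 3
  Position 9 ('e'): window [6,9] length 4
Longest substring with no repeats: "cghb" with length 4

4


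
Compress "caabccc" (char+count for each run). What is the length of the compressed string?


Input: caabccc
Runs:
  'c' x 1 => "c1"
  'a' x 2 => "a2"
  'b' x 1 => "b1"
  'c' x 3 => "c3"
Compressed: "c1a2b1c3"
Compressed length: 8

8


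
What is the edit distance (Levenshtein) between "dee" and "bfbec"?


Computing edit distance: "dee" -> "bfbec"
DP table:
           b    f    b    e    c
      0    1    2    3    4    5
  d   1    1    2    3    4    5
  e   2    2    2    3    3    4
  e   3    3    3    3    3    4
Edit distance = dp[3][5] = 4

4


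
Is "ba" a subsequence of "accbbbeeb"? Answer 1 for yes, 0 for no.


Check if "ba" is a subsequence of "accbbbeeb"
Greedy scan:
  Position 0 ('a'): no match needed
  Position 1 ('c'): no match needed
  Position 2 ('c'): no match needed
  Position 3 ('b'): matches sub[0] = 'b'
  Position 4 ('b'): no match needed
  Position 5 ('b'): no match needed
  Position 6 ('e'): no match needed
  Position 7 ('e'): no match needed
  Position 8 ('b'): no match needed
Only matched 1/2 characters => not a subsequence

0


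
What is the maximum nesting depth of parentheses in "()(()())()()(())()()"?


Input: "()(()())()()(())()()"
Tracking depth:
  Position 0 '(': depth becomes 1
  Position 1 ')': depth becomes 0
  Position 2 '(': depth becomes 1
  Position 3 '(': depth becomes 2
  Position 4 ')': depth becomes 1
  Position 5 '(': depth becomes 2
  Position 6 ')': depth becomes 1
  Position 7 ')': depth becomes 0
  Position 8 '(': depth becomes 1
  Position 9 ')': depth becomes 0
  Position 10 '(': depth becomes 1
  Position 11 ')': depth becomes 0
  Position 12 '(': depth becomes 1
  Position 13 '(': depth becomes 2
  Position 14 ')': depth becomes 1
  Position 15 ')': depth becomes 0
  Position 16 '(': depth becomes 1
  Position 17 ')': depth becomes 0
  Position 18 '(': depth becomes 1
  Position 19 ')': depth becomes 0
Maximum depth reached: 2

2


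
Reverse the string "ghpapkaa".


Input: ghpapkaa
Reading characters right to left:
  Position 7: 'a'
  Position 6: 'a'
  Position 5: 'k'
  Position 4: 'p'
  Position 3: 'a'
  Position 2: 'p'
  Position 1: 'h'
  Position 0: 'g'
Reversed: aakpaphg

aakpaphg
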